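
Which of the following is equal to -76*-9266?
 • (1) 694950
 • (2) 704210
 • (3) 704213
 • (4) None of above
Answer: 4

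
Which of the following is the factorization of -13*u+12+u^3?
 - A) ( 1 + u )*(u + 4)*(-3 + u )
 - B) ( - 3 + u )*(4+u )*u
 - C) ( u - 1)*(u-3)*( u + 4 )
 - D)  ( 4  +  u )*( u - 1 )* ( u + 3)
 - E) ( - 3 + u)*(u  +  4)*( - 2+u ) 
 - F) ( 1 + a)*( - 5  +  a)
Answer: C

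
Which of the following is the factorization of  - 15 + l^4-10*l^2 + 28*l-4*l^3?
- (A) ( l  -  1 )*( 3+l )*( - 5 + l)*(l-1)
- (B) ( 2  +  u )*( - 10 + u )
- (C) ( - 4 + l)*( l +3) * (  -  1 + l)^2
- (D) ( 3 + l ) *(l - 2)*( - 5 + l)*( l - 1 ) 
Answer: A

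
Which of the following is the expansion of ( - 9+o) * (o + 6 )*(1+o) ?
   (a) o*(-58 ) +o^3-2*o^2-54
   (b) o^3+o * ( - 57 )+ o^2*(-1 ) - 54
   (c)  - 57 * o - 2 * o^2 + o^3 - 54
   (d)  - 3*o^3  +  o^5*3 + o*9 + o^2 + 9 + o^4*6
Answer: c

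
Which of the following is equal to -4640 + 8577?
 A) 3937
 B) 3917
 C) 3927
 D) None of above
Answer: A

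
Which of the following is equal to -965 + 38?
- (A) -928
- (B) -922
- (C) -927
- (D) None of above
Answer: C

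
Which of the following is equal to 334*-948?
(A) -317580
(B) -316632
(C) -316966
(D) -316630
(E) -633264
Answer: B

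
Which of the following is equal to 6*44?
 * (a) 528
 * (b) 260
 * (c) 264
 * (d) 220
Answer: c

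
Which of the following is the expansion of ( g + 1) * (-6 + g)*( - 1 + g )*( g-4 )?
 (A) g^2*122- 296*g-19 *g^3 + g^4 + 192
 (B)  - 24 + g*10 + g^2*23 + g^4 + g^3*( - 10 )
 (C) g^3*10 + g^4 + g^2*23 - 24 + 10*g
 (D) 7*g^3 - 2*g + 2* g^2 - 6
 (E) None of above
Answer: B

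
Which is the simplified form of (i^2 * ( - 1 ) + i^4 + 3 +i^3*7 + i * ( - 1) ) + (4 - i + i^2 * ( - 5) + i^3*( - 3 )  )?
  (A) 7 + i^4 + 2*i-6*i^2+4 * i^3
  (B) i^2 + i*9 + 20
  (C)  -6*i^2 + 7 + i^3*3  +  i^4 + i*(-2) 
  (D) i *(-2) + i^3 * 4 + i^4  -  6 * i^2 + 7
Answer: D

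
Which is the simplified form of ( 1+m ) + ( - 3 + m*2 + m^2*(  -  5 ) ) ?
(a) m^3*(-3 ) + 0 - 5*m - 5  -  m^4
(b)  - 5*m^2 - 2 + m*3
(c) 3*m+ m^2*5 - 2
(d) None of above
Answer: b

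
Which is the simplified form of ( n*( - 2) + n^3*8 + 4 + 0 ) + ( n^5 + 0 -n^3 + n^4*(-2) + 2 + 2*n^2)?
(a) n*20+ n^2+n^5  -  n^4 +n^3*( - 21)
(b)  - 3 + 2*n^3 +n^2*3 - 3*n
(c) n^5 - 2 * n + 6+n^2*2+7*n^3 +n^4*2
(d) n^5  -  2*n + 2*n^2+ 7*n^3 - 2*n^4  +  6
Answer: d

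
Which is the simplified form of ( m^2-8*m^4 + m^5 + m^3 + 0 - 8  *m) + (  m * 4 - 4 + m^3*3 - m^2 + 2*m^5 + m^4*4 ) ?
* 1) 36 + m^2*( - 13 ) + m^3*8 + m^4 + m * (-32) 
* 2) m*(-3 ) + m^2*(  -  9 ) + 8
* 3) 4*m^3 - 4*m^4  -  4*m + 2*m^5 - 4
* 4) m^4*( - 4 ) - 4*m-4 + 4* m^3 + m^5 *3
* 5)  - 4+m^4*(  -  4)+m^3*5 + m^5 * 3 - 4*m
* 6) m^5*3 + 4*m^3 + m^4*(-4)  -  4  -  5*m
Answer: 4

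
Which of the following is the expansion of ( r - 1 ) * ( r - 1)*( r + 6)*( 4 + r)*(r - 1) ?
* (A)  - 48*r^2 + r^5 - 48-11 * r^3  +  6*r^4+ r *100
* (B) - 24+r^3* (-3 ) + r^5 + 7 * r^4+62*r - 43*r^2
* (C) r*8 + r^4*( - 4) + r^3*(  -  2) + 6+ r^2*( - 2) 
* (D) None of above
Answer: B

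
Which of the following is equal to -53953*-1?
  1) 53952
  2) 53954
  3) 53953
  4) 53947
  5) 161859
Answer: 3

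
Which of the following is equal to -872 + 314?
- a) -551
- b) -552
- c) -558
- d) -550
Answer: c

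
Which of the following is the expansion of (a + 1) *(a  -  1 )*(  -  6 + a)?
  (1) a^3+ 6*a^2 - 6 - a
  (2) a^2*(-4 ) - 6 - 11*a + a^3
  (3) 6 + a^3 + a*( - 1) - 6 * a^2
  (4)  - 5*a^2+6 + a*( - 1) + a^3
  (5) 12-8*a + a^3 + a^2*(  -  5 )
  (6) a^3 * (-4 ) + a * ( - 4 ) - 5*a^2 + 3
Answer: 3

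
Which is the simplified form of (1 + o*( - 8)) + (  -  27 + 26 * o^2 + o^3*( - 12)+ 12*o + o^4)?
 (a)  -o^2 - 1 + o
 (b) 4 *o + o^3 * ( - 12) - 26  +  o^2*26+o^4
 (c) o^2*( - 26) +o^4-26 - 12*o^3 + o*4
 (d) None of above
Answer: b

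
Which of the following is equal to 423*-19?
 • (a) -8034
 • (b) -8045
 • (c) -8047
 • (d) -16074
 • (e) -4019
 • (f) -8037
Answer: f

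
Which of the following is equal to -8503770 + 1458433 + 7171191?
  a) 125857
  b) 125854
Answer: b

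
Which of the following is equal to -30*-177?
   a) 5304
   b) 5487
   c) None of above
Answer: c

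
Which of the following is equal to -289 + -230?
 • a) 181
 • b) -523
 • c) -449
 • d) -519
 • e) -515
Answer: d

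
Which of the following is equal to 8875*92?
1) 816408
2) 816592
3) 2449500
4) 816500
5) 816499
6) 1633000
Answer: 4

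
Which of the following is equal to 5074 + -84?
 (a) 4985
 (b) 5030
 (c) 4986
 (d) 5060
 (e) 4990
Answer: e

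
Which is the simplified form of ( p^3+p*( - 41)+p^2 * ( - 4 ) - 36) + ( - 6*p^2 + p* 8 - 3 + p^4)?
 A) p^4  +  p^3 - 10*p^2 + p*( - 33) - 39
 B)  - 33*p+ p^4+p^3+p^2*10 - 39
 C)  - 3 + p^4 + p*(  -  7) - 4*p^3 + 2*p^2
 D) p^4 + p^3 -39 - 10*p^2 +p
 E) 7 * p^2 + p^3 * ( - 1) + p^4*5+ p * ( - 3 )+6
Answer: A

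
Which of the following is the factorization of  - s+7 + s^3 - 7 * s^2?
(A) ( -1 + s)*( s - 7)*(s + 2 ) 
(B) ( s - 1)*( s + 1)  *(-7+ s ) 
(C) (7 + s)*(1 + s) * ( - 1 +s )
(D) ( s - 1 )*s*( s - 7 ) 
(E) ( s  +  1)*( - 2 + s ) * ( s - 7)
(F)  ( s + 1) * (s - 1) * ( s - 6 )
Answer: B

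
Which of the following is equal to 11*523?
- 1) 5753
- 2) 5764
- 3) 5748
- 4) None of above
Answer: 1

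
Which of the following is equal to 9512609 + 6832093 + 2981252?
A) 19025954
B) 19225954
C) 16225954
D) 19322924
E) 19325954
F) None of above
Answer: E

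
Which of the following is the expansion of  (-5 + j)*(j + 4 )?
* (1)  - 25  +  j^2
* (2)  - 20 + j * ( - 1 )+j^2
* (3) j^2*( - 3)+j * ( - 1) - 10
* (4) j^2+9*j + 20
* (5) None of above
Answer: 2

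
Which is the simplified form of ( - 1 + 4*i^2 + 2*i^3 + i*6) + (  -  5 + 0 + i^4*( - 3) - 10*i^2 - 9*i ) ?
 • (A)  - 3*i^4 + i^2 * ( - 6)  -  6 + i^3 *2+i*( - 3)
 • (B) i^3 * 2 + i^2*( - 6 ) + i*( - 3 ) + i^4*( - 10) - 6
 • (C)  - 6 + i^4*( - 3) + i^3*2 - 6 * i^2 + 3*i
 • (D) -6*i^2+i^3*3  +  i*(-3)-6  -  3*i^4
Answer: A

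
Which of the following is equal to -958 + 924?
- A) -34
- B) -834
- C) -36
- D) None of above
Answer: A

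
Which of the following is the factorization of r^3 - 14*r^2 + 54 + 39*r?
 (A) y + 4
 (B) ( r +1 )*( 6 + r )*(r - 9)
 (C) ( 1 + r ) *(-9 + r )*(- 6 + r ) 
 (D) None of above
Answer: C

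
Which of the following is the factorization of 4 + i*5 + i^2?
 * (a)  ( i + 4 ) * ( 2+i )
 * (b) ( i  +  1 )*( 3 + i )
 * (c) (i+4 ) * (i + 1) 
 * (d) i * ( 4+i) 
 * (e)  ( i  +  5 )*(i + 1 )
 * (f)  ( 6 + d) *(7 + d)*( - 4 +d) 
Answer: c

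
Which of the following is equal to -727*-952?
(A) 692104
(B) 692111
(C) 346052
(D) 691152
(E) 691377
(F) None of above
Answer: A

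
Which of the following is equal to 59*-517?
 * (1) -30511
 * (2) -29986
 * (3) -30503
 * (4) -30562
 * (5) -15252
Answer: 3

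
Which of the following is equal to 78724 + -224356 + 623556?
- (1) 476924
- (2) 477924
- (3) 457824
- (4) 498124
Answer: 2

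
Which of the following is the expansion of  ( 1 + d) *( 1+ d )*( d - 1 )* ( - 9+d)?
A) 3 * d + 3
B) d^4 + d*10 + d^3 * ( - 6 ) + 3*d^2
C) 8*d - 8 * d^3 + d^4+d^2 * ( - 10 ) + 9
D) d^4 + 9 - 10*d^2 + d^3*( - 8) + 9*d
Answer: C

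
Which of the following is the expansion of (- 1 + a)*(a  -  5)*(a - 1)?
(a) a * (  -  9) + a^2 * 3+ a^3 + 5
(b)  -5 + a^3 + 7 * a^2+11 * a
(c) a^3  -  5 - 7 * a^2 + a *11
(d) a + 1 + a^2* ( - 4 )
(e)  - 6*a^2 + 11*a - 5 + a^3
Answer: c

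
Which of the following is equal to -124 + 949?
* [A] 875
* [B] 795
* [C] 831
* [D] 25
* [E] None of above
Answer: E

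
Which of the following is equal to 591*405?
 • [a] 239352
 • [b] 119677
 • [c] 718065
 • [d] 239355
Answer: d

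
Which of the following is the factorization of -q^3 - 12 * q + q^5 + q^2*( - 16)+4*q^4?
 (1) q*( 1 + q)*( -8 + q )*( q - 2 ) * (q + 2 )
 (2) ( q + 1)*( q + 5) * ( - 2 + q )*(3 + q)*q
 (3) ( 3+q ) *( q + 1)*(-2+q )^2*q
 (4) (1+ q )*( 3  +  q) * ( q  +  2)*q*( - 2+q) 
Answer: 4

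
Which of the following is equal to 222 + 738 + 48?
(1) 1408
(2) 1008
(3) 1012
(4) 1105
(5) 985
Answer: 2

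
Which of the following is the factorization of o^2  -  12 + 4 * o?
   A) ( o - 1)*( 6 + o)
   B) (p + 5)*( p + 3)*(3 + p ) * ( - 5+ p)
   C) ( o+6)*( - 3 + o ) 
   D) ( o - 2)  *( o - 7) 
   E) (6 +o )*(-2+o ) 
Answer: E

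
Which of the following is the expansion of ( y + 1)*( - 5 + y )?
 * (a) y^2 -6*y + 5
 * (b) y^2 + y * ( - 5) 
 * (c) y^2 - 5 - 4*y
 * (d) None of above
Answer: c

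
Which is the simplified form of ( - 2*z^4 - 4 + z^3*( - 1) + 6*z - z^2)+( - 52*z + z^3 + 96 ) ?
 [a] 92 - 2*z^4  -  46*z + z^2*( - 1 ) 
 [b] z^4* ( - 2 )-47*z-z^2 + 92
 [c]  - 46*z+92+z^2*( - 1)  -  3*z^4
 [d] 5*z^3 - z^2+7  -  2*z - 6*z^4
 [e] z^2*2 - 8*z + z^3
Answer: a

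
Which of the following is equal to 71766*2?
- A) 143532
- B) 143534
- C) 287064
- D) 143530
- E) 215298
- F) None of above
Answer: A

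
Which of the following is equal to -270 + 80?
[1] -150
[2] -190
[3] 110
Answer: 2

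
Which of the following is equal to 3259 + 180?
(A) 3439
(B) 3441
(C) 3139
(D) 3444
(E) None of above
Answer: A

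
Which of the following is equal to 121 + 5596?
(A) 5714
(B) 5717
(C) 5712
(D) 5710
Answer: B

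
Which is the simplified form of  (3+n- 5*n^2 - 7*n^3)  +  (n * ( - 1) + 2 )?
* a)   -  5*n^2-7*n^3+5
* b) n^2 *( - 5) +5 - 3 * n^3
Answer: a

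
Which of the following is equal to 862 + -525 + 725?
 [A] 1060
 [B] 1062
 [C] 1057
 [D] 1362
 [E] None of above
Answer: B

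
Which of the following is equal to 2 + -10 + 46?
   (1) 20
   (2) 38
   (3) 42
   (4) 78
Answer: 2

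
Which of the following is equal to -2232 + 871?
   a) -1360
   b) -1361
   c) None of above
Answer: b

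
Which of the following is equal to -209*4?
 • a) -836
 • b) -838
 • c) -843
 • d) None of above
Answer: a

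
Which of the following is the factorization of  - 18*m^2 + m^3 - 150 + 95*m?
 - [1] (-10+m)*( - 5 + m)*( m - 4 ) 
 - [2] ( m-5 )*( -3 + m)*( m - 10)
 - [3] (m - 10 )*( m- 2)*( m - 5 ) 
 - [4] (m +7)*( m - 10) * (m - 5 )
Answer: 2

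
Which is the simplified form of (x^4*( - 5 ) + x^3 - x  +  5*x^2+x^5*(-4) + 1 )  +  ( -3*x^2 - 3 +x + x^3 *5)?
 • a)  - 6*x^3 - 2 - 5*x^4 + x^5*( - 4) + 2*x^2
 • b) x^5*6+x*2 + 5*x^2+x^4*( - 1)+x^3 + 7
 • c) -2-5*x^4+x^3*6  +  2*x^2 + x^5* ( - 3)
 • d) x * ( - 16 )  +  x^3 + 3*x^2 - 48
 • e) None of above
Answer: e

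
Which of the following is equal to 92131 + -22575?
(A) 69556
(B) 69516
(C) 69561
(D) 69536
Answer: A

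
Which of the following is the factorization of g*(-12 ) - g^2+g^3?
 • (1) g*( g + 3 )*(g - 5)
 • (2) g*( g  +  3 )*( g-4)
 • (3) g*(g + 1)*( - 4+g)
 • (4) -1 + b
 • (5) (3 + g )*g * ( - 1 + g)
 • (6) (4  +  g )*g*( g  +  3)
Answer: 2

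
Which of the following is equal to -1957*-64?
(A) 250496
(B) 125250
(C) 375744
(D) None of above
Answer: D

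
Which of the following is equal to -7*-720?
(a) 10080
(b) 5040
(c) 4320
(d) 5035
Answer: b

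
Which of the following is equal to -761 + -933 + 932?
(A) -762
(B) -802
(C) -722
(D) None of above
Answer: A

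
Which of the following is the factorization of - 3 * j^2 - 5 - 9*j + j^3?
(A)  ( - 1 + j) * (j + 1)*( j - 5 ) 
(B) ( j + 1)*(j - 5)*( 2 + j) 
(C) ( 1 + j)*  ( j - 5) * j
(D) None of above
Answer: D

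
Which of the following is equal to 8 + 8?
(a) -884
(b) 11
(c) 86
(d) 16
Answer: d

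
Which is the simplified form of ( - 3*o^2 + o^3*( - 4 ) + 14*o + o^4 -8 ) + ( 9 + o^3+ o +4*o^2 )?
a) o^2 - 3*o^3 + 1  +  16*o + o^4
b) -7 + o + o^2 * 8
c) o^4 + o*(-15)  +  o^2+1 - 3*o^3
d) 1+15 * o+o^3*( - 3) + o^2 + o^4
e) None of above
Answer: d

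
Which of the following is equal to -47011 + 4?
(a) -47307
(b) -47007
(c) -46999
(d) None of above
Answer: b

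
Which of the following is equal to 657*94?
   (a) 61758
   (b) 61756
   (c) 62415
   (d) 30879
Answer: a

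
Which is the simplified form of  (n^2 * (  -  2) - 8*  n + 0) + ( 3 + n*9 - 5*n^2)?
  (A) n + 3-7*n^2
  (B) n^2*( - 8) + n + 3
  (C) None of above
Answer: A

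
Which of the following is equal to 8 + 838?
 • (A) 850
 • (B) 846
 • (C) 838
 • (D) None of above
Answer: B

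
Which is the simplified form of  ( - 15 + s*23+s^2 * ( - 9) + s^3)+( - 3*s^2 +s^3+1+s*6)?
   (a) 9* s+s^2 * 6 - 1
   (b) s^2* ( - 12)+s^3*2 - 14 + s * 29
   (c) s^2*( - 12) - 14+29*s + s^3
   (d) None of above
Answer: b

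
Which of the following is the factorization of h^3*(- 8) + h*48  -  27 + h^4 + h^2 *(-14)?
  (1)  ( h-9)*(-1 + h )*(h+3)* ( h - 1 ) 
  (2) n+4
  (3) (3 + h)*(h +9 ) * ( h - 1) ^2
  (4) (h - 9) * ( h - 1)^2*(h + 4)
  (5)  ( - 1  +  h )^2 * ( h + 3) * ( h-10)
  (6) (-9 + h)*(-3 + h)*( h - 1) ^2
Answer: 1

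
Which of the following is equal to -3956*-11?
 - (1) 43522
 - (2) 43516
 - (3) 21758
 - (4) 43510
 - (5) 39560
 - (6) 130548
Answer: 2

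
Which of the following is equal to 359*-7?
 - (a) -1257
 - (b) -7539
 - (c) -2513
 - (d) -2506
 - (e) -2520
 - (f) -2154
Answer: c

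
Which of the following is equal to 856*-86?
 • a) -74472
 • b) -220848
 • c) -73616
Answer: c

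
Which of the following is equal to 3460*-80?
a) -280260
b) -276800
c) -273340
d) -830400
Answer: b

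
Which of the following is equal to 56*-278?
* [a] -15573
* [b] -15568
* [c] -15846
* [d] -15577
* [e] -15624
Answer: b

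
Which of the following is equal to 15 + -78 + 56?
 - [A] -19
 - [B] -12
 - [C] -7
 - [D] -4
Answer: C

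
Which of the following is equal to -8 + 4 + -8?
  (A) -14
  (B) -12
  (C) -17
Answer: B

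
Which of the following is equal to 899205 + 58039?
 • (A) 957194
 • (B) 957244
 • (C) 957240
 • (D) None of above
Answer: B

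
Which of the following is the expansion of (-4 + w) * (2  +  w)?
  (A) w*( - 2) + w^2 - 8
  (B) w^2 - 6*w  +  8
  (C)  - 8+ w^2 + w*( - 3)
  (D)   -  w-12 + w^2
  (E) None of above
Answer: A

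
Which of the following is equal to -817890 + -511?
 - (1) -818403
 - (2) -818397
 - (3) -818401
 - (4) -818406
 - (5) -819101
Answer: 3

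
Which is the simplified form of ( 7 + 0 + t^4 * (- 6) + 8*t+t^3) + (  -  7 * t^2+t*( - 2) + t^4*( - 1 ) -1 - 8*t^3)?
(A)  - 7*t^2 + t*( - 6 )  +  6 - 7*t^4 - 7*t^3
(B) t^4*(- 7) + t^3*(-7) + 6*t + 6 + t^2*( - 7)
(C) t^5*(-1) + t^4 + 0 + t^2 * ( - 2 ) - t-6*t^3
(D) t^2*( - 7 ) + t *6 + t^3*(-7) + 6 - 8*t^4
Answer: B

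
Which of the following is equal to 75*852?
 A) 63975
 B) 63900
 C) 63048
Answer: B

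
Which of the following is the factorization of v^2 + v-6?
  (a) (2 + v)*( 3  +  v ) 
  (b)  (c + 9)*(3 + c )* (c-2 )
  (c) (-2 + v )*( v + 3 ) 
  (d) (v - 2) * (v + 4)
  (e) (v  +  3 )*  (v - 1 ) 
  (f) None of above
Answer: c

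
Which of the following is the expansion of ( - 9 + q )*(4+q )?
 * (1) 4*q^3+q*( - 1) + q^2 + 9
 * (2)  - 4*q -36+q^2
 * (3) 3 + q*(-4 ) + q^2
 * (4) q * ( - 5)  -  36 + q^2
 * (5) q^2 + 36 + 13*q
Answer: 4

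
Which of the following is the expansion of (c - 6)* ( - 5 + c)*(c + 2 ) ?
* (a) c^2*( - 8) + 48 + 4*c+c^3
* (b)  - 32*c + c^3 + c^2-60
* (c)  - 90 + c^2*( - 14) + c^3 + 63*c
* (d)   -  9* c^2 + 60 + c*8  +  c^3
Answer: d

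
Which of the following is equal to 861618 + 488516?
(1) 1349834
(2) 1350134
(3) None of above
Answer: 2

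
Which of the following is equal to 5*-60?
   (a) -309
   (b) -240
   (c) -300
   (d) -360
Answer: c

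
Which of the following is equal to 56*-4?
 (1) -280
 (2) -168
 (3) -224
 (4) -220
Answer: 3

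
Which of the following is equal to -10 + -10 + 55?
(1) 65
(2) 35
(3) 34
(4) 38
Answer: 2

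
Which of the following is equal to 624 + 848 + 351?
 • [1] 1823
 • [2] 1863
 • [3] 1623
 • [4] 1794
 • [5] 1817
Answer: 1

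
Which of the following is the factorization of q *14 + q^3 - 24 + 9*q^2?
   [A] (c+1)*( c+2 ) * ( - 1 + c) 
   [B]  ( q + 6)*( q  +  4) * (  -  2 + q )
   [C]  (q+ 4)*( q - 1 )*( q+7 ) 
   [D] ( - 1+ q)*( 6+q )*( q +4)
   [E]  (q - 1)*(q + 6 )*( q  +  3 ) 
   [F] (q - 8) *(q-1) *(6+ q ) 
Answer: D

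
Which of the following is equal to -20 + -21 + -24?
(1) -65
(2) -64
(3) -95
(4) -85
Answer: 1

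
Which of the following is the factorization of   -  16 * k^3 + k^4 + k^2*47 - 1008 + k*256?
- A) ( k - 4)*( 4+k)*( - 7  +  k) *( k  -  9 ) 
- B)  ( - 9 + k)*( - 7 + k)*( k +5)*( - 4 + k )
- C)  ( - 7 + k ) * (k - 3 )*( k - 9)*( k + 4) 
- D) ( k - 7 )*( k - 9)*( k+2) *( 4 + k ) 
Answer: A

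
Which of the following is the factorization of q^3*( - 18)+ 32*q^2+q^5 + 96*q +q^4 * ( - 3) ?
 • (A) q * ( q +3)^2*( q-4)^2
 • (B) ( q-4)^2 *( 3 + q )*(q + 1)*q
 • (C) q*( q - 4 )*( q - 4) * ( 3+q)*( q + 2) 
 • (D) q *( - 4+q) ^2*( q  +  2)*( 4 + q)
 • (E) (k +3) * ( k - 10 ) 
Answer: C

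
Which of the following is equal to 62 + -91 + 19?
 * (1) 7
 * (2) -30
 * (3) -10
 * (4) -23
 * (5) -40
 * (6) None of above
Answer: 3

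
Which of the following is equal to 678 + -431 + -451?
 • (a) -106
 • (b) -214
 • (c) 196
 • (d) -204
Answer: d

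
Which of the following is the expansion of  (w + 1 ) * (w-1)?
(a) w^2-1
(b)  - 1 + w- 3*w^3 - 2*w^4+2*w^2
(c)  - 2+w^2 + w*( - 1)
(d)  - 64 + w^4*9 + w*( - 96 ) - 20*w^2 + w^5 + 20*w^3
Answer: a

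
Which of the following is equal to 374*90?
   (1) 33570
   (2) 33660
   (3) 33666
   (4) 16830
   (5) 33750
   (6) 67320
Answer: 2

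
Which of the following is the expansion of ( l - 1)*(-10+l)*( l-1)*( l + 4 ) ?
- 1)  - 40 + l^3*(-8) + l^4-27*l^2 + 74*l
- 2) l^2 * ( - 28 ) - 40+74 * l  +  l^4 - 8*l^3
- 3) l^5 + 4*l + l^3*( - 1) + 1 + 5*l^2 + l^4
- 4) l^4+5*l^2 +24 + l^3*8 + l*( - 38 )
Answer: 1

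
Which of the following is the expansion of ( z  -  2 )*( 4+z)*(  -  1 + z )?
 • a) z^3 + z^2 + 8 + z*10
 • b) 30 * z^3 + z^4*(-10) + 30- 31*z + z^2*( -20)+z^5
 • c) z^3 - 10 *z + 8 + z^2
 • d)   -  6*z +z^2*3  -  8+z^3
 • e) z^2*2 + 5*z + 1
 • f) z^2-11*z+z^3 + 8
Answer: c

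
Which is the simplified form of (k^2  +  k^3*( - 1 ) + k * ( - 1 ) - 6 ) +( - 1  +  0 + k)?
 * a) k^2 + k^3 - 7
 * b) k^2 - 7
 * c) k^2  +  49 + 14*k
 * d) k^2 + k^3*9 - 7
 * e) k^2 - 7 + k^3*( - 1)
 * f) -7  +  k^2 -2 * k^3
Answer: e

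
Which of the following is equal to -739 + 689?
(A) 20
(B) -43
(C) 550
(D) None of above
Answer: D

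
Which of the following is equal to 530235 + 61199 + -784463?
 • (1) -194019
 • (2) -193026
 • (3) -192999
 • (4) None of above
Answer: 4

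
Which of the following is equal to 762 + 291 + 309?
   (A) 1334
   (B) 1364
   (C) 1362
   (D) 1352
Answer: C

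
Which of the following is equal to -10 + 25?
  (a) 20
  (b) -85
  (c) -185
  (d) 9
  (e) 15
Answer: e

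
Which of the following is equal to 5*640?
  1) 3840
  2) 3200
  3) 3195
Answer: 2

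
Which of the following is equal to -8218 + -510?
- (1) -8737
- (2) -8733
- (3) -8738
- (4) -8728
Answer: 4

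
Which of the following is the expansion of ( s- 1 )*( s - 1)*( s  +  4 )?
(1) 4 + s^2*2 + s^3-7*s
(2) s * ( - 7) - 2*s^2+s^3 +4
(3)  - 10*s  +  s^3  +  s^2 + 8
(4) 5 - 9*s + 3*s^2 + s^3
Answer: 1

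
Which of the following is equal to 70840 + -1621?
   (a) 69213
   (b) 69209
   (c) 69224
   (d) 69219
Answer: d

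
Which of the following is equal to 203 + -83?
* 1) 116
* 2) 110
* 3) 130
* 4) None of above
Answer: 4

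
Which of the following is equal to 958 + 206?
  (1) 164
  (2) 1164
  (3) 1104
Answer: 2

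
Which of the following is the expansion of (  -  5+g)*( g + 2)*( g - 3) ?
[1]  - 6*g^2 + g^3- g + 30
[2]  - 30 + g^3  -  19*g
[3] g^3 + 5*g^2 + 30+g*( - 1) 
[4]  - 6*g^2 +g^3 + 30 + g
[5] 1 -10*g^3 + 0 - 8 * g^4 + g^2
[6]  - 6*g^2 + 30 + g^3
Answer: 1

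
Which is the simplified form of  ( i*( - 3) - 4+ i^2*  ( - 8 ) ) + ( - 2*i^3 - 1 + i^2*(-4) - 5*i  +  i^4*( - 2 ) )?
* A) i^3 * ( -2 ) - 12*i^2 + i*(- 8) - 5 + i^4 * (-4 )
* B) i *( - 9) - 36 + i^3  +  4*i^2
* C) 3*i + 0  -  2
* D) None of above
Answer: D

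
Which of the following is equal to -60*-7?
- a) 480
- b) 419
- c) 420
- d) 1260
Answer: c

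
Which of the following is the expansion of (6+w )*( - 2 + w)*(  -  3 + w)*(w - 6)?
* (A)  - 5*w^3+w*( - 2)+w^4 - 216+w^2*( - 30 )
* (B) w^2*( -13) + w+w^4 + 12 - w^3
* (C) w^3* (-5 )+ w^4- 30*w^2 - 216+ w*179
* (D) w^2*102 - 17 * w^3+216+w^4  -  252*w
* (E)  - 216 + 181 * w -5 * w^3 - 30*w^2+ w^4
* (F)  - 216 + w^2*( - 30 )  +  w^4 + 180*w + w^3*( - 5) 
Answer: F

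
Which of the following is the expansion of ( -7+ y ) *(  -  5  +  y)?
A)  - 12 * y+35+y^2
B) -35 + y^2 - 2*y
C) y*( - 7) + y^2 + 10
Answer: A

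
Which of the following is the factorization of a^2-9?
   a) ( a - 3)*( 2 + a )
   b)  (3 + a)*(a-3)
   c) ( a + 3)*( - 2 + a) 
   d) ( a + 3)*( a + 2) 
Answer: b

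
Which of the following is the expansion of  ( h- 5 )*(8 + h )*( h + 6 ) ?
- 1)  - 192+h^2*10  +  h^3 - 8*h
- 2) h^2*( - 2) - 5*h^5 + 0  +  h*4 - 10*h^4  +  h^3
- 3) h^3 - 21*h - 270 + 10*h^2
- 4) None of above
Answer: 4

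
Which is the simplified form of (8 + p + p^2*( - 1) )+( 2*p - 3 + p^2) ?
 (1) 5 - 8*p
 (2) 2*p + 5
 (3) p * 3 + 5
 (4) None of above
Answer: 3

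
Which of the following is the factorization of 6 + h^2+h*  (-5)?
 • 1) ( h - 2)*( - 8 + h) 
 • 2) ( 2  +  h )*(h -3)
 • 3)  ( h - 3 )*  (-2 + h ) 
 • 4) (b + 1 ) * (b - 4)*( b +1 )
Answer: 3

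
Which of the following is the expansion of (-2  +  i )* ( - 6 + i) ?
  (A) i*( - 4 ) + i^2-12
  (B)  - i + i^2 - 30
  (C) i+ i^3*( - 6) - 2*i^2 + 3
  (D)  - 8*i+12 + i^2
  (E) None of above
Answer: D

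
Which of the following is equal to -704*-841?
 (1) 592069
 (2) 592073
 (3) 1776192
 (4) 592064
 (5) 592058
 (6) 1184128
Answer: 4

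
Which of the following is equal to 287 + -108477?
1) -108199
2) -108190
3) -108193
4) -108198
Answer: 2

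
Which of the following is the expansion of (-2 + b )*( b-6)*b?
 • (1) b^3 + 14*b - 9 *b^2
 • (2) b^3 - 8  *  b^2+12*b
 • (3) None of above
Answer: 2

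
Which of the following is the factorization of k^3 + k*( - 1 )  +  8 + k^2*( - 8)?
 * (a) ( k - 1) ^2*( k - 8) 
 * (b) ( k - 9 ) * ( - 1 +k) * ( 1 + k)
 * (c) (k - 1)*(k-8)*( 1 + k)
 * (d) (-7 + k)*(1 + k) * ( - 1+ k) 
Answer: c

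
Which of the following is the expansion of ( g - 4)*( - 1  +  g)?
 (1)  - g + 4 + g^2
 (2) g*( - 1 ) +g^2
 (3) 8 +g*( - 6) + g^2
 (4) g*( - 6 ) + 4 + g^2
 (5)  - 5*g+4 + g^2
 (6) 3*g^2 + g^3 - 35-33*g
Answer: 5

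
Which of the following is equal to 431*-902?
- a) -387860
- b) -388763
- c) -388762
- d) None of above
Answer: c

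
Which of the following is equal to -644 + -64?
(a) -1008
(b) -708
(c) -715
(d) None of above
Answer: b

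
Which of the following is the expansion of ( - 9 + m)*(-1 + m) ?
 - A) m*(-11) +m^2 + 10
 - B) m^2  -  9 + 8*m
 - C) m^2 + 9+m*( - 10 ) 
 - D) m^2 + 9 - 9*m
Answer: C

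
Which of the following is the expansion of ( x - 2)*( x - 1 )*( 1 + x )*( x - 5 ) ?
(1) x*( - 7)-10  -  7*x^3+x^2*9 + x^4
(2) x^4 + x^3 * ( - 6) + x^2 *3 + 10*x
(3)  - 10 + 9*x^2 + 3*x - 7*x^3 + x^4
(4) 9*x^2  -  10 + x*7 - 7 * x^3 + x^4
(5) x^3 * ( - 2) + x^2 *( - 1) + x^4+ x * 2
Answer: 4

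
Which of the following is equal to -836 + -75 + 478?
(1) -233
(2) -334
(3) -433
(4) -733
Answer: 3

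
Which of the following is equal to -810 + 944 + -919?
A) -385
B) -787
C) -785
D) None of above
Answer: C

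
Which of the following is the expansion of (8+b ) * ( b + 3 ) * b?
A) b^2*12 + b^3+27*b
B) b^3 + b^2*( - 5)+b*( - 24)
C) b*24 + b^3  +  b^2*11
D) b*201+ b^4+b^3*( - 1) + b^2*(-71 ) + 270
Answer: C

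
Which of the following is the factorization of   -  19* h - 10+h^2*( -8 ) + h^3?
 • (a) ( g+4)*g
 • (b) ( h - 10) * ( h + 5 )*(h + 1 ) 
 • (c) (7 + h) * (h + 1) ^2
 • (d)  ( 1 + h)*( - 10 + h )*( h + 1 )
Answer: d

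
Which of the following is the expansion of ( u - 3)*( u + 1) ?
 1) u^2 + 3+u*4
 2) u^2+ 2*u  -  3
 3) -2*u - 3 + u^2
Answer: 3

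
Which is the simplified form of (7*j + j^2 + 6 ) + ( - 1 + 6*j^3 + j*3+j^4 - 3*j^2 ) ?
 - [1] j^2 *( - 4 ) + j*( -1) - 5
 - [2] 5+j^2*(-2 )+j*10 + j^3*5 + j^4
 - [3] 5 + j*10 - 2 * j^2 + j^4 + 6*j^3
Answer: 3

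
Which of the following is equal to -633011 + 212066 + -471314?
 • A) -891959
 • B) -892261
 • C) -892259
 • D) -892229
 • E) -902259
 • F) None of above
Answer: C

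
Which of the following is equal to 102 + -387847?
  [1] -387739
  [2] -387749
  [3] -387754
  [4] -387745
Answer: 4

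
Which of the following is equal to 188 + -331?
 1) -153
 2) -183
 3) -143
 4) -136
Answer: 3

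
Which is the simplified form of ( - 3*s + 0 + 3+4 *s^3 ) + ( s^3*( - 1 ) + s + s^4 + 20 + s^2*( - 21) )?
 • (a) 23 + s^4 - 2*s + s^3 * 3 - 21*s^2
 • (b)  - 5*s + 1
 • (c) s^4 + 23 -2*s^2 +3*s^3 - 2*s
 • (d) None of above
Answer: a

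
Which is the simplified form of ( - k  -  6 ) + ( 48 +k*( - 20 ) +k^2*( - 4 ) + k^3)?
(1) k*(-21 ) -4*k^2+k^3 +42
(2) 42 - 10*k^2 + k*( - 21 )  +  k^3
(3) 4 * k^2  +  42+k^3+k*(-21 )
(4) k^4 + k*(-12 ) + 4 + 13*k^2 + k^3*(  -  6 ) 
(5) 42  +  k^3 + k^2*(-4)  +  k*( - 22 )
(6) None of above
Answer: 1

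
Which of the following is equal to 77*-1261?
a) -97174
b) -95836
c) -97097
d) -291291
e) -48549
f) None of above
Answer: c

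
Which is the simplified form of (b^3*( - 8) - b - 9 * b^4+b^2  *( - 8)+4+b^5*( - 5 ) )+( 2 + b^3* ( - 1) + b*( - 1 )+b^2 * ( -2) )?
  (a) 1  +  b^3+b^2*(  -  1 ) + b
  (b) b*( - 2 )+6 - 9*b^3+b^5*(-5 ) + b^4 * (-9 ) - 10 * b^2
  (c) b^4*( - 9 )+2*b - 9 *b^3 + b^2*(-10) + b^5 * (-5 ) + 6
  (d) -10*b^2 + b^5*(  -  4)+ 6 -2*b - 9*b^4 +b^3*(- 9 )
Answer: b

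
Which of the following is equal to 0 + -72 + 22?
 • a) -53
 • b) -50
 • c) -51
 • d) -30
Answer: b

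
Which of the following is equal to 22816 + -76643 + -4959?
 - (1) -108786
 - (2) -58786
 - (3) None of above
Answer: 2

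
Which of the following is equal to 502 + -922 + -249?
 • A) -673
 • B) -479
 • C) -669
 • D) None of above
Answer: C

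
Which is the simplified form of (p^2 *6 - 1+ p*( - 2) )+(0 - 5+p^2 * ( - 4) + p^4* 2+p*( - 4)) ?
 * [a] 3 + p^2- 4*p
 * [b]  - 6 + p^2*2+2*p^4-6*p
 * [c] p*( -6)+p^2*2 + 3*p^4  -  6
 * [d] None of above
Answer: b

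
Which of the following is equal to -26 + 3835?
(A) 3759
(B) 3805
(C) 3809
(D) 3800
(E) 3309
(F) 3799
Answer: C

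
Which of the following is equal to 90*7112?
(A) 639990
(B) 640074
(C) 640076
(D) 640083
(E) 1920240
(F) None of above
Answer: F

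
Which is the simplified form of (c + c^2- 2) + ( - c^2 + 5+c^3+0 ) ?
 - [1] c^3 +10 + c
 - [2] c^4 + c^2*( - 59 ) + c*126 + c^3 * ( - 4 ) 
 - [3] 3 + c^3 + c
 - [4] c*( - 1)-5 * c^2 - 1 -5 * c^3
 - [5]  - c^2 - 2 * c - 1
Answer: 3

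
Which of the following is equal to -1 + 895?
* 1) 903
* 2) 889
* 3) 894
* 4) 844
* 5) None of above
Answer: 3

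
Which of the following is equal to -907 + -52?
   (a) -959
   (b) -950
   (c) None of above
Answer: a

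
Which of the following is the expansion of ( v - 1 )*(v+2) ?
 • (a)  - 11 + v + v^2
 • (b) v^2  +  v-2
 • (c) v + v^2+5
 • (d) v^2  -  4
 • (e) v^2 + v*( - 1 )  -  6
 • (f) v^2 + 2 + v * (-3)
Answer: b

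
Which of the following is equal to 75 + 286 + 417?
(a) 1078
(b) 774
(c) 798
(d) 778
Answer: d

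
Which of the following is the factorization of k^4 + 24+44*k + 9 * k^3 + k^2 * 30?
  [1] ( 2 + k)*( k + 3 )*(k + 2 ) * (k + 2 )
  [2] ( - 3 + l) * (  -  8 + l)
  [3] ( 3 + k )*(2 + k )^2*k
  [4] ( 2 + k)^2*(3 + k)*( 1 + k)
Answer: 1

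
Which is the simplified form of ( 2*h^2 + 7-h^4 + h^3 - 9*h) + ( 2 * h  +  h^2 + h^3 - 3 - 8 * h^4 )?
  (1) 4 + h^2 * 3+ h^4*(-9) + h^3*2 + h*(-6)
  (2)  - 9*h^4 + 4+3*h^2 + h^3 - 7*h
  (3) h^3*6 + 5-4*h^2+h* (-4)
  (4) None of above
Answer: 4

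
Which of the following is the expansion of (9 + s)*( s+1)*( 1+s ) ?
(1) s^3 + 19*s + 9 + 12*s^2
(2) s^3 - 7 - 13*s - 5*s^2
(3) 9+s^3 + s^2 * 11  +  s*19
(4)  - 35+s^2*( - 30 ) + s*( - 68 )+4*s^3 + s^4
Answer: 3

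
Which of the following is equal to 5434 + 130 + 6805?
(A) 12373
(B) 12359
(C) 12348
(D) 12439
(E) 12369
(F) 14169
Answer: E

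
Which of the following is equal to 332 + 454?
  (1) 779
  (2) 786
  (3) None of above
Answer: 2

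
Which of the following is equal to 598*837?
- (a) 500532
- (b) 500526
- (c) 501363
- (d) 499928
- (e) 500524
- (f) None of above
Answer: b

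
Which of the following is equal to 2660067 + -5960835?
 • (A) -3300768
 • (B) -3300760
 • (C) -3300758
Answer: A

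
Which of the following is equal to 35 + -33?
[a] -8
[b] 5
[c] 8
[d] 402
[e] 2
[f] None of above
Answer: e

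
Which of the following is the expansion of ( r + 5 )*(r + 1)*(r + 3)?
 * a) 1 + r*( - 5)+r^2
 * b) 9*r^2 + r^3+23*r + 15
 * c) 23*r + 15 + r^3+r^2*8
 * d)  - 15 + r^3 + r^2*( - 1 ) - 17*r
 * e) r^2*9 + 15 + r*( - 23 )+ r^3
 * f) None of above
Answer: b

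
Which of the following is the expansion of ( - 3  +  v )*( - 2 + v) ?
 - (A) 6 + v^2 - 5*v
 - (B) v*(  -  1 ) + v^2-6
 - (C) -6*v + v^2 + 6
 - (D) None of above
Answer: A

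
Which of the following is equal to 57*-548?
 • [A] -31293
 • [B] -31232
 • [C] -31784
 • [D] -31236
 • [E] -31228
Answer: D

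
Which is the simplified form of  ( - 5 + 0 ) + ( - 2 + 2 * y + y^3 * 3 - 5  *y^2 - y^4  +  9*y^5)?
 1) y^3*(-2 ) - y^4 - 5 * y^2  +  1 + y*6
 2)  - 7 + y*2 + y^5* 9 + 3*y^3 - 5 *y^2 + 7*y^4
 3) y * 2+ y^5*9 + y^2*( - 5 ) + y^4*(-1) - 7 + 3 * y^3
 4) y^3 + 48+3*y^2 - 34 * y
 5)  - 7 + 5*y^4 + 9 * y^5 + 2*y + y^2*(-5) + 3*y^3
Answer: 3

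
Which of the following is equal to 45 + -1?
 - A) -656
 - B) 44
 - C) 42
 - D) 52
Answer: B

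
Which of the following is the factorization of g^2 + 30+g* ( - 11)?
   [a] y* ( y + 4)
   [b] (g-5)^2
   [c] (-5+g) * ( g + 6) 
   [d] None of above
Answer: d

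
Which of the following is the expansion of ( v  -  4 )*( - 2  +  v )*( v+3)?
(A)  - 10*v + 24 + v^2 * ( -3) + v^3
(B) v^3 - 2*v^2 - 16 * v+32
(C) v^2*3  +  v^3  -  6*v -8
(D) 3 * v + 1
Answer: A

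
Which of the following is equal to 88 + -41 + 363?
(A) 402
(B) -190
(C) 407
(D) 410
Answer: D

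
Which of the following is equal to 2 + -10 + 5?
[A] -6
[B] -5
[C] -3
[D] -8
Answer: C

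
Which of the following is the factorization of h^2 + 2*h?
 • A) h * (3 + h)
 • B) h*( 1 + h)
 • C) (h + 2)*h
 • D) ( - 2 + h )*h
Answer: C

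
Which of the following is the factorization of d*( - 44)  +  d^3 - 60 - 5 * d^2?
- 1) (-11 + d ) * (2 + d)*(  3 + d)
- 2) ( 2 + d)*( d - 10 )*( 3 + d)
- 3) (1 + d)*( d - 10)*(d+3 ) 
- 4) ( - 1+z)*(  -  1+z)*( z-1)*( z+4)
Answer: 2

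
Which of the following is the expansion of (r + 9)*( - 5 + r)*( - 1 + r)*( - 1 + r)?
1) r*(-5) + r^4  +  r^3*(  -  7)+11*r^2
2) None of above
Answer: 2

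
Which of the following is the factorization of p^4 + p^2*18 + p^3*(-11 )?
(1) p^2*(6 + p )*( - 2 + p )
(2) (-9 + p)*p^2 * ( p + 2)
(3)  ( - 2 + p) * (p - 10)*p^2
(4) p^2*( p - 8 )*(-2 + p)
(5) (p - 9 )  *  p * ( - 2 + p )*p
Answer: 5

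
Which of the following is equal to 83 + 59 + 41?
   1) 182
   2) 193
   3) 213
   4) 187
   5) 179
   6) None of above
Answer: 6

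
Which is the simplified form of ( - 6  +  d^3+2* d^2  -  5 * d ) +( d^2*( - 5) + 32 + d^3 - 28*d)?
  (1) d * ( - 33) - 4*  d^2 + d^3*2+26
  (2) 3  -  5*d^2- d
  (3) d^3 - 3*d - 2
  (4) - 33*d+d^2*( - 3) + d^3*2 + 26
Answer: 4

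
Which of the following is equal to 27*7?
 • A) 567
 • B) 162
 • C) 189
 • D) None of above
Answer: C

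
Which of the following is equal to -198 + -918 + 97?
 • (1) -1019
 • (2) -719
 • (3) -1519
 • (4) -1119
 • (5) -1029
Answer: 1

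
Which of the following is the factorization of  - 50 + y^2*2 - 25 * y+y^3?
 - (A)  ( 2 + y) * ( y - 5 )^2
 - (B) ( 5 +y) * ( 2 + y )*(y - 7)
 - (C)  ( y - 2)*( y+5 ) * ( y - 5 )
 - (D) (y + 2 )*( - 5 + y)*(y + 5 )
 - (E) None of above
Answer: D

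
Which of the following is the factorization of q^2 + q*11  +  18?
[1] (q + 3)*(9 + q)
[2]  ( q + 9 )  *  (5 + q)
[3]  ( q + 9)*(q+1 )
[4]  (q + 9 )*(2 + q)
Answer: 4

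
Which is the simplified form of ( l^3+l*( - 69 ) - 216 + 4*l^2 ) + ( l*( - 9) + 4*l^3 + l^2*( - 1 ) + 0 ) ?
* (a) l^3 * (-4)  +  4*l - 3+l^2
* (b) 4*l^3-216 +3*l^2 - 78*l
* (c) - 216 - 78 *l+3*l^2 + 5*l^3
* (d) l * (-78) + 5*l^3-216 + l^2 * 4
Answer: c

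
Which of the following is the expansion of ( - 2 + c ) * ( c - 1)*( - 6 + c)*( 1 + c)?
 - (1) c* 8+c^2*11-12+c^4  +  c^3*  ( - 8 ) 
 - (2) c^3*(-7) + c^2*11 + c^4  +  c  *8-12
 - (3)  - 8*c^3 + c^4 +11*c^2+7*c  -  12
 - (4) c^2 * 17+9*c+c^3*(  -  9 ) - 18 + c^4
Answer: 1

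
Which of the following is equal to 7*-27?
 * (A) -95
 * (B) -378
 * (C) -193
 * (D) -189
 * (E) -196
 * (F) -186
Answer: D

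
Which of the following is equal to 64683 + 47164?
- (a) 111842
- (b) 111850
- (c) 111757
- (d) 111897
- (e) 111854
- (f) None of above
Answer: f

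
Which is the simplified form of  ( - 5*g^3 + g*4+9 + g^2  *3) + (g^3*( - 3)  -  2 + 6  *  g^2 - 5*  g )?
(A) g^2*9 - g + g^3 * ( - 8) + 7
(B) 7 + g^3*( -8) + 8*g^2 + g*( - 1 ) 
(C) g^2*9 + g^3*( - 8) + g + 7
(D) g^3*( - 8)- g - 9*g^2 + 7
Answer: A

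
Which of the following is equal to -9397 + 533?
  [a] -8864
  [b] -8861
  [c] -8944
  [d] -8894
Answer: a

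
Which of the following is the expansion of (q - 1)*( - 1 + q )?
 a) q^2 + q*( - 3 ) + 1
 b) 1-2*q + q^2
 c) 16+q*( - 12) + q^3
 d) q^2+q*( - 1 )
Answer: b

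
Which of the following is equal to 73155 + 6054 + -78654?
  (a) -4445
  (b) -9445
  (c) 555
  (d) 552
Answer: c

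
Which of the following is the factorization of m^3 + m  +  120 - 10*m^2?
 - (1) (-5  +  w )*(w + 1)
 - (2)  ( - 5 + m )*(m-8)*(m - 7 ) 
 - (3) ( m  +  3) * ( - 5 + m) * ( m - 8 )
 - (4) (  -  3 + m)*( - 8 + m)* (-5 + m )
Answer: 3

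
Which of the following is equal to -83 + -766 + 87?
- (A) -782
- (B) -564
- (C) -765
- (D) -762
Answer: D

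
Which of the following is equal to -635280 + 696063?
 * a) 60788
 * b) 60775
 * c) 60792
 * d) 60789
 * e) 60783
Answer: e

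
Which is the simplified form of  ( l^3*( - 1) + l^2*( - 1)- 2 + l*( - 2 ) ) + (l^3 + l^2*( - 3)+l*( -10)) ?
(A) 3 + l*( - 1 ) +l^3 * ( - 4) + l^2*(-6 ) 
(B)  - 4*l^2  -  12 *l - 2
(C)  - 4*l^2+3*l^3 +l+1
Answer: B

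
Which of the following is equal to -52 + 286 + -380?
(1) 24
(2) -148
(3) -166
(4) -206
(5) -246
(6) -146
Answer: 6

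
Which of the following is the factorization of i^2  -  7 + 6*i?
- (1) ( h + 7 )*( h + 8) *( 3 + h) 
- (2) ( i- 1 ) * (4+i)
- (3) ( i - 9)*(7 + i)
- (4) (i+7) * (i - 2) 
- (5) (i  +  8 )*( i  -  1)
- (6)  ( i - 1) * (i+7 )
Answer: 6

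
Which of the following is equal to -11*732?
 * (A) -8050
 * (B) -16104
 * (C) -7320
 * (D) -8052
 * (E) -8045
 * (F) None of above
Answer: D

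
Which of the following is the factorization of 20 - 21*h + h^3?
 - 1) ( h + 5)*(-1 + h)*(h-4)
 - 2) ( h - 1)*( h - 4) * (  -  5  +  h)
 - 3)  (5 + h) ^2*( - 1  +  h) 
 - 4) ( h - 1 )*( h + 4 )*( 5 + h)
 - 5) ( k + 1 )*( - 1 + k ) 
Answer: 1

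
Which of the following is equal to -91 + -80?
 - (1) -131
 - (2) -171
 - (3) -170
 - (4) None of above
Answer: 2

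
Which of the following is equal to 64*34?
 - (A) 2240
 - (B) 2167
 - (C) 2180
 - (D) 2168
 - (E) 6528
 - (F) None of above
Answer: F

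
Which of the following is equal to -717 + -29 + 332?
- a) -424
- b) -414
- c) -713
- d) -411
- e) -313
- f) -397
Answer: b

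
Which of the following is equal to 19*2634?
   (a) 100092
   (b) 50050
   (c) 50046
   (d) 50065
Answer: c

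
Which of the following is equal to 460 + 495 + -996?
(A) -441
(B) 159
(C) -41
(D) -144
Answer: C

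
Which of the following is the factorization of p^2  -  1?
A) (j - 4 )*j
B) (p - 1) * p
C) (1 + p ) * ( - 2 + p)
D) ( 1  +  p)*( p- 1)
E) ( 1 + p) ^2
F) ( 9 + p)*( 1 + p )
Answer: D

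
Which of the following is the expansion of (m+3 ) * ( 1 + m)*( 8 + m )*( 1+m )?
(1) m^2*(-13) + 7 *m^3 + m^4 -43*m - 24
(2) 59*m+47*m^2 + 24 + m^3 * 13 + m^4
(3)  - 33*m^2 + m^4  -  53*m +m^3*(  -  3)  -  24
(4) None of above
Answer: 2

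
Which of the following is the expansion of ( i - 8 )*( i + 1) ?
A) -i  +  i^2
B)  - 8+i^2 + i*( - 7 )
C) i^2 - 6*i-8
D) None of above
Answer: B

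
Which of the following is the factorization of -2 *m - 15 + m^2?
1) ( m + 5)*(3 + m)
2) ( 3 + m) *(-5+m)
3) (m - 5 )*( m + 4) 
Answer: 2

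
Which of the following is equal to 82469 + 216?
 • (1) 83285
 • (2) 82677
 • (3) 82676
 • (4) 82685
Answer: 4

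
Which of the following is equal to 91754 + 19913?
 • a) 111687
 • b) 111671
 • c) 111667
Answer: c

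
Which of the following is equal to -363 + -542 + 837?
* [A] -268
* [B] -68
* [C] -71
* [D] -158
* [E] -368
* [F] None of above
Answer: B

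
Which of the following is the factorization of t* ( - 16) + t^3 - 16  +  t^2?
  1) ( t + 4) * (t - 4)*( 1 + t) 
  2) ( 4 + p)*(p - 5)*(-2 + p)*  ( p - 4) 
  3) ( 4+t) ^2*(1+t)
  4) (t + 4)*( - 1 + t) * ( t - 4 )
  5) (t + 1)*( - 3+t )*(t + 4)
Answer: 1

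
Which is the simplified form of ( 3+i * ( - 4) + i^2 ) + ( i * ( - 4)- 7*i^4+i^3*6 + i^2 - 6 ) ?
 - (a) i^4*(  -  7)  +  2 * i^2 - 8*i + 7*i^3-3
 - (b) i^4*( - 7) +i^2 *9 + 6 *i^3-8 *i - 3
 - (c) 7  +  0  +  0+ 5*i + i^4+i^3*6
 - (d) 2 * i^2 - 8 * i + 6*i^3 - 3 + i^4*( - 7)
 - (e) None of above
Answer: d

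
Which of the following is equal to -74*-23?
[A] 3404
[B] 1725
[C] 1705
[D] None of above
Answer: D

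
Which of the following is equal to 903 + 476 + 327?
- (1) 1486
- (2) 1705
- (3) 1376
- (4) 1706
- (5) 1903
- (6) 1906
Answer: 4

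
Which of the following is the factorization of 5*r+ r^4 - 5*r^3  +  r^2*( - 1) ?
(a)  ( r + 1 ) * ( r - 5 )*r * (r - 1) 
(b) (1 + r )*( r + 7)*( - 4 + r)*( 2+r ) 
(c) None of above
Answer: a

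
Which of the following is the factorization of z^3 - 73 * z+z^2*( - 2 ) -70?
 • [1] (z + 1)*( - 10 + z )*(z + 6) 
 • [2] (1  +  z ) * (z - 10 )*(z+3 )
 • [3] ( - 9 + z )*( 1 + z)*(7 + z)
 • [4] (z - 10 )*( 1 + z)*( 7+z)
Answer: 4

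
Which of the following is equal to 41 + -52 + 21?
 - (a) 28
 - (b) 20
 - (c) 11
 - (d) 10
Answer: d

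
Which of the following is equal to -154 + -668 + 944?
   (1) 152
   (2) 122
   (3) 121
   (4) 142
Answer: 2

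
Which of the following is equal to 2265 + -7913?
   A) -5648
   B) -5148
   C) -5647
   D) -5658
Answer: A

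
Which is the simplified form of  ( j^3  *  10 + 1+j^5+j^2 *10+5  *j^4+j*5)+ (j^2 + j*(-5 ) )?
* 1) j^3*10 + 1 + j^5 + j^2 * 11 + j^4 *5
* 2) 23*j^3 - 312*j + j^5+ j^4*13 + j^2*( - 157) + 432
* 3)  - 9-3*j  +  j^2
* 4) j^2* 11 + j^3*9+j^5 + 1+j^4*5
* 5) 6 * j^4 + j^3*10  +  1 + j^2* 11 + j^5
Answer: 1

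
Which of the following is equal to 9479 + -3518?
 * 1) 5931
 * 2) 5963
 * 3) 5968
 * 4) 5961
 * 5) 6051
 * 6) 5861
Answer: 4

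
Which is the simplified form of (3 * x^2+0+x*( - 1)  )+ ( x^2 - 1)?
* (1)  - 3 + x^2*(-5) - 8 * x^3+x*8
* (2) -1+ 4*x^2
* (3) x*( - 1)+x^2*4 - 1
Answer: 3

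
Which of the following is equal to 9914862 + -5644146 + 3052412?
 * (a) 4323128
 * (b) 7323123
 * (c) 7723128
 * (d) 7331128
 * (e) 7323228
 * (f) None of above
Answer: f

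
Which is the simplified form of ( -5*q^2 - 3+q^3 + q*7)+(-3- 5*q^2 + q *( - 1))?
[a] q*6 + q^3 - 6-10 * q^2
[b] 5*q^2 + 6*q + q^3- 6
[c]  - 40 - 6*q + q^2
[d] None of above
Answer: a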